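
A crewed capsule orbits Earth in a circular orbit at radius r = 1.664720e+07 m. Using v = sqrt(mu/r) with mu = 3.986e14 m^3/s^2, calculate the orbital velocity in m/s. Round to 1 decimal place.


Step 1: mu / r = 3.986e14 / 1.664720e+07 = 23943966.5529
Step 2: v = sqrt(23943966.5529) = 4893.3 m/s

4893.3


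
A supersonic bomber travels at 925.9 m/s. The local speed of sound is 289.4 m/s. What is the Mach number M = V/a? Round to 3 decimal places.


Step 1: M = V / a = 925.9 / 289.4
Step 2: M = 3.199

3.199


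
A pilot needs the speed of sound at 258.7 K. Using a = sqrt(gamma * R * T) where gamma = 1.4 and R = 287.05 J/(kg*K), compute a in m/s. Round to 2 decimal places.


Step 1: gamma * R * T = 1.4 * 287.05 * 258.7 = 103963.769
Step 2: a = sqrt(103963.769) = 322.43 m/s

322.43


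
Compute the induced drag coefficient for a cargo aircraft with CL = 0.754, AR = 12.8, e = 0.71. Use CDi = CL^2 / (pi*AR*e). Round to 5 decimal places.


Step 1: CL^2 = 0.754^2 = 0.568516
Step 2: pi * AR * e = 3.14159 * 12.8 * 0.71 = 28.550794
Step 3: CDi = 0.568516 / 28.550794 = 0.01991

0.01991


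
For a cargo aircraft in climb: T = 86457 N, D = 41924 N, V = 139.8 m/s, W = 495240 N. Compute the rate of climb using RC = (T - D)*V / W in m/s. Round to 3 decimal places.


Step 1: Excess thrust = T - D = 86457 - 41924 = 44533 N
Step 2: Excess power = 44533 * 139.8 = 6225713.4 W
Step 3: RC = 6225713.4 / 495240 = 12.571 m/s

12.571


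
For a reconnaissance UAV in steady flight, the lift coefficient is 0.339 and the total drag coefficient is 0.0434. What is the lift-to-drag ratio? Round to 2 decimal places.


Step 1: L/D = CL / CD = 0.339 / 0.0434
Step 2: L/D = 7.81

7.81


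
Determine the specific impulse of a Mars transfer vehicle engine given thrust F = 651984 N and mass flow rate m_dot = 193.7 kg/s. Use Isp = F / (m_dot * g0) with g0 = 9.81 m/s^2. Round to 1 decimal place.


Step 1: m_dot * g0 = 193.7 * 9.81 = 1900.2
Step 2: Isp = 651984 / 1900.2 = 343.1 s

343.1


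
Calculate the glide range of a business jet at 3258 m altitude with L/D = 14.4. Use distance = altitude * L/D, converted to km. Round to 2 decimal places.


Step 1: Glide distance = altitude * L/D = 3258 * 14.4 = 46915.2 m
Step 2: Convert to km: 46915.2 / 1000 = 46.92 km

46.92


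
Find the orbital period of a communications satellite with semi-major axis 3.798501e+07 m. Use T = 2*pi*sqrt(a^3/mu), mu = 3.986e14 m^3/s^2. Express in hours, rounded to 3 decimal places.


Step 1: a^3 / mu = 5.480709e+22 / 3.986e14 = 1.374990e+08
Step 2: sqrt(1.374990e+08) = 11725.9954 s
Step 3: T = 2*pi * 11725.9954 = 73676.6 s
Step 4: T in hours = 73676.6 / 3600 = 20.466 hours

20.466


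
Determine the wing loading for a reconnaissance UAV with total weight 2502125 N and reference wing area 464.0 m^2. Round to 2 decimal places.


Step 1: Wing loading = W / S = 2502125 / 464.0
Step 2: Wing loading = 5392.51 N/m^2

5392.51


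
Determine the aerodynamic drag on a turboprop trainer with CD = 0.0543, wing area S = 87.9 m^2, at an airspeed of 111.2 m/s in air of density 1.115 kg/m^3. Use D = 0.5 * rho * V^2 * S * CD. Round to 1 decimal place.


Step 1: Dynamic pressure q = 0.5 * 1.115 * 111.2^2 = 6893.7328 Pa
Step 2: Drag D = q * S * CD = 6893.7328 * 87.9 * 0.0543
Step 3: D = 32903.6 N

32903.6


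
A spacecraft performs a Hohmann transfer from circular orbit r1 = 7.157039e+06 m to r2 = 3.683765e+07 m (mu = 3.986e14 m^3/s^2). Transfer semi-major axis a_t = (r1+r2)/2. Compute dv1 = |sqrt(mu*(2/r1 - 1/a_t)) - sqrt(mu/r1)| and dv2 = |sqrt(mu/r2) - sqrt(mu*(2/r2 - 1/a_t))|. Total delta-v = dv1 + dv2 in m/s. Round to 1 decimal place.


Step 1: Transfer semi-major axis a_t = (7.157039e+06 + 3.683765e+07) / 2 = 2.199734e+07 m
Step 2: v1 (circular at r1) = sqrt(mu/r1) = 7462.8 m/s
Step 3: v_t1 = sqrt(mu*(2/r1 - 1/a_t)) = 9657.46 m/s
Step 4: dv1 = |9657.46 - 7462.8| = 2194.65 m/s
Step 5: v2 (circular at r2) = 3289.45 m/s, v_t2 = 1876.31 m/s
Step 6: dv2 = |3289.45 - 1876.31| = 1413.14 m/s
Step 7: Total delta-v = 2194.65 + 1413.14 = 3607.8 m/s

3607.8


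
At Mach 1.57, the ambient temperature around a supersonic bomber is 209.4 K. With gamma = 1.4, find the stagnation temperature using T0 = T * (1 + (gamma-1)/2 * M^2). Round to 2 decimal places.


Step 1: (gamma-1)/2 = 0.2
Step 2: M^2 = 2.4649
Step 3: 1 + 0.2 * 2.4649 = 1.49298
Step 4: T0 = 209.4 * 1.49298 = 312.63 K

312.63


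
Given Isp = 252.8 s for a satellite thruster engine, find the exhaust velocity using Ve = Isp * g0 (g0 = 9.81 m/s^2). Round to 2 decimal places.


Step 1: Ve = Isp * g0 = 252.8 * 9.81
Step 2: Ve = 2479.97 m/s

2479.97


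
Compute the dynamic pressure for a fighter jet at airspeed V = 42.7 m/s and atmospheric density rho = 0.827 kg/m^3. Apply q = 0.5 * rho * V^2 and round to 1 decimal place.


Step 1: V^2 = 42.7^2 = 1823.29
Step 2: q = 0.5 * 0.827 * 1823.29
Step 3: q = 753.9 Pa

753.9


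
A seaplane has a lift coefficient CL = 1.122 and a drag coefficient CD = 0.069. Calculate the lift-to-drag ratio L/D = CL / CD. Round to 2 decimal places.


Step 1: L/D = CL / CD = 1.122 / 0.069
Step 2: L/D = 16.26

16.26


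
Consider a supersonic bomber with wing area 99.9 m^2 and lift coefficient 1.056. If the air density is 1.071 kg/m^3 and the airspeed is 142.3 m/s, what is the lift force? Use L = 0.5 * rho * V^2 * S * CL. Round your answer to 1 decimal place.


Step 1: Calculate dynamic pressure q = 0.5 * 1.071 * 142.3^2 = 0.5 * 1.071 * 20249.29 = 10843.4948 Pa
Step 2: Multiply by wing area and lift coefficient: L = 10843.4948 * 99.9 * 1.056
Step 3: L = 1083265.13 * 1.056 = 1143928.0 N

1143928.0


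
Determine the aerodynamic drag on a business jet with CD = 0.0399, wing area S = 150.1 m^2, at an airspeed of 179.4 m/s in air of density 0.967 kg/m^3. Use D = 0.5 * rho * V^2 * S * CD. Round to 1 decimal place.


Step 1: Dynamic pressure q = 0.5 * 0.967 * 179.4^2 = 15561.1381 Pa
Step 2: Drag D = q * S * CD = 15561.1381 * 150.1 * 0.0399
Step 3: D = 93195.5 N

93195.5


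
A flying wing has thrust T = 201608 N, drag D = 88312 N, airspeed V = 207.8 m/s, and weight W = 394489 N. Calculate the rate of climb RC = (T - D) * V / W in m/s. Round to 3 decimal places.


Step 1: Excess thrust = T - D = 201608 - 88312 = 113296 N
Step 2: Excess power = 113296 * 207.8 = 23542908.8 W
Step 3: RC = 23542908.8 / 394489 = 59.680 m/s

59.680


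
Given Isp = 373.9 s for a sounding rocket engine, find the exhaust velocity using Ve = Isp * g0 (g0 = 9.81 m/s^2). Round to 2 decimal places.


Step 1: Ve = Isp * g0 = 373.9 * 9.81
Step 2: Ve = 3667.96 m/s

3667.96


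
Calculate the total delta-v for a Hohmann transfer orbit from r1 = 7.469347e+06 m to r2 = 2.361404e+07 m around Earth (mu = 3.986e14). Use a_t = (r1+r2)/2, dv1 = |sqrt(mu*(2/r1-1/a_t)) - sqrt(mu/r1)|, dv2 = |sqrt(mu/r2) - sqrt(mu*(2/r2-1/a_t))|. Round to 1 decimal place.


Step 1: Transfer semi-major axis a_t = (7.469347e+06 + 2.361404e+07) / 2 = 1.554169e+07 m
Step 2: v1 (circular at r1) = sqrt(mu/r1) = 7305.12 m/s
Step 3: v_t1 = sqrt(mu*(2/r1 - 1/a_t)) = 9004.58 m/s
Step 4: dv1 = |9004.58 - 7305.12| = 1699.46 m/s
Step 5: v2 (circular at r2) = 4108.5 m/s, v_t2 = 2848.23 m/s
Step 6: dv2 = |4108.5 - 2848.23| = 1260.27 m/s
Step 7: Total delta-v = 1699.46 + 1260.27 = 2959.7 m/s

2959.7


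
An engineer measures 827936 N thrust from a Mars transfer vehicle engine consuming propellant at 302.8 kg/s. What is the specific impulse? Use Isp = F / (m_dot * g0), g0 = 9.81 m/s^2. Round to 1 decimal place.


Step 1: m_dot * g0 = 302.8 * 9.81 = 2970.47
Step 2: Isp = 827936 / 2970.47 = 278.7 s

278.7


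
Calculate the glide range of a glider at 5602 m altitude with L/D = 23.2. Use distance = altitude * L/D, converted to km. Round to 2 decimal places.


Step 1: Glide distance = altitude * L/D = 5602 * 23.2 = 129966.4 m
Step 2: Convert to km: 129966.4 / 1000 = 129.97 km

129.97


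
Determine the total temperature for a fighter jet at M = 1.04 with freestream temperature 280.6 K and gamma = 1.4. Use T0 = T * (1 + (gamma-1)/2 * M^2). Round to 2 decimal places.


Step 1: (gamma-1)/2 = 0.2
Step 2: M^2 = 1.0816
Step 3: 1 + 0.2 * 1.0816 = 1.21632
Step 4: T0 = 280.6 * 1.21632 = 341.30 K

341.30


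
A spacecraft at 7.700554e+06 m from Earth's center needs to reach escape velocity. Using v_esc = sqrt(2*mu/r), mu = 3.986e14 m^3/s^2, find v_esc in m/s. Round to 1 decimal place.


Step 1: 2*mu/r = 2 * 3.986e14 / 7.700554e+06 = 103525019.109
Step 2: v_esc = sqrt(103525019.109) = 10174.7 m/s

10174.7


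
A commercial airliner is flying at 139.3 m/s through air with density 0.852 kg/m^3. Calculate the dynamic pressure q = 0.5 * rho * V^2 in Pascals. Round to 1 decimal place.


Step 1: V^2 = 139.3^2 = 19404.49
Step 2: q = 0.5 * 0.852 * 19404.49
Step 3: q = 8266.3 Pa

8266.3


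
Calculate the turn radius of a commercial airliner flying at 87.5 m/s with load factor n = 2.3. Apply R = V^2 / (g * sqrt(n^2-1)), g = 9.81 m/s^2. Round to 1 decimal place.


Step 1: V^2 = 87.5^2 = 7656.25
Step 2: n^2 - 1 = 2.3^2 - 1 = 4.29
Step 3: sqrt(4.29) = 2.071232
Step 4: R = 7656.25 / (9.81 * 2.071232) = 376.8 m

376.8


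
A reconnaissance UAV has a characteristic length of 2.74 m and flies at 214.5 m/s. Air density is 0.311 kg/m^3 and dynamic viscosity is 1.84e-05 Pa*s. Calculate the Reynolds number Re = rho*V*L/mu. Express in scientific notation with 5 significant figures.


Step 1: Numerator = rho * V * L = 0.311 * 214.5 * 2.74 = 182.78403
Step 2: Re = 182.78403 / 1.84e-05
Step 3: Re = 9.9339e+06

9.9339e+06


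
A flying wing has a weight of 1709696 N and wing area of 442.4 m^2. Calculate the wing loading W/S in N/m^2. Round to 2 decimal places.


Step 1: Wing loading = W / S = 1709696 / 442.4
Step 2: Wing loading = 3864.59 N/m^2

3864.59


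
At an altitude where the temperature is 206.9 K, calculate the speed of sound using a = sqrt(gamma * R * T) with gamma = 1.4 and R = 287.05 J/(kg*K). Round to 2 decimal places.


Step 1: gamma * R * T = 1.4 * 287.05 * 206.9 = 83146.903
Step 2: a = sqrt(83146.903) = 288.35 m/s

288.35


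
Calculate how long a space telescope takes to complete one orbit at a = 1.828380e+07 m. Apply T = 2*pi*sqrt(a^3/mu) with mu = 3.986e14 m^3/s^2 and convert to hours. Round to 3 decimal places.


Step 1: a^3 / mu = 6.112226e+21 / 3.986e14 = 1.533423e+07
Step 2: sqrt(1.533423e+07) = 3915.8951 s
Step 3: T = 2*pi * 3915.8951 = 24604.29 s
Step 4: T in hours = 24604.29 / 3600 = 6.835 hours

6.835


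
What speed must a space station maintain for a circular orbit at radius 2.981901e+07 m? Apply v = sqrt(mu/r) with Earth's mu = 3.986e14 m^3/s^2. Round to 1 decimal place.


Step 1: mu / r = 3.986e14 / 2.981901e+07 = 13367311.6579
Step 2: v = sqrt(13367311.6579) = 3656.1 m/s

3656.1


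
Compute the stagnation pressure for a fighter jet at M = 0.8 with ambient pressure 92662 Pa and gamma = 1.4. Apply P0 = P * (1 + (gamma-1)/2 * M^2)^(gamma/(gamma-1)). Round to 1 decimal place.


Step 1: (gamma-1)/2 * M^2 = 0.2 * 0.64 = 0.128
Step 2: 1 + 0.128 = 1.128
Step 3: Exponent gamma/(gamma-1) = 3.5
Step 4: P0 = 92662 * 1.128^3.5 = 141248.4 Pa

141248.4


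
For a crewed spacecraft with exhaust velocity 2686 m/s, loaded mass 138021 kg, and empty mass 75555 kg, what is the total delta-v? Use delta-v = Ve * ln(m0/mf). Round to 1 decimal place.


Step 1: Mass ratio m0/mf = 138021 / 75555 = 1.826762
Step 2: ln(1.826762) = 0.602545
Step 3: delta-v = 2686 * 0.602545 = 1618.4 m/s

1618.4


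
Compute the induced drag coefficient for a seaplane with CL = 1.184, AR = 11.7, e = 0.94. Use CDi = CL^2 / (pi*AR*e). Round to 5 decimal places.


Step 1: CL^2 = 1.184^2 = 1.401856
Step 2: pi * AR * e = 3.14159 * 11.7 * 0.94 = 34.551236
Step 3: CDi = 1.401856 / 34.551236 = 0.04057

0.04057


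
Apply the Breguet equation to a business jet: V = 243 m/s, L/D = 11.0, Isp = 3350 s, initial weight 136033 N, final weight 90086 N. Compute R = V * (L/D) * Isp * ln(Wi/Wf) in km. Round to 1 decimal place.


Step 1: Coefficient = V * (L/D) * Isp = 243 * 11.0 * 3350 = 8954550.0 m
Step 2: Wi/Wf = 136033 / 90086 = 1.510035
Step 3: ln(1.510035) = 0.412133
Step 4: R = 8954550.0 * 0.412133 = 3690463.2 m = 3690.5 km

3690.5


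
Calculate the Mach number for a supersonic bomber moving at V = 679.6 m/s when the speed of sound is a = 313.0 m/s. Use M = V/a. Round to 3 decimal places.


Step 1: M = V / a = 679.6 / 313.0
Step 2: M = 2.171

2.171


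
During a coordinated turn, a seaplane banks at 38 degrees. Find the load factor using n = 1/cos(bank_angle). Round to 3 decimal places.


Step 1: Convert 38 degrees to radians = 0.663225
Step 2: cos(38 deg) = 0.788011
Step 3: n = 1 / 0.788011 = 1.269

1.269


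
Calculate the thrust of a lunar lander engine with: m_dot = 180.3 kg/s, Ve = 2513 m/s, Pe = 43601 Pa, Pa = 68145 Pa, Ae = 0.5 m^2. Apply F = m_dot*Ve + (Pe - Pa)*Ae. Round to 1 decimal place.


Step 1: Momentum thrust = m_dot * Ve = 180.3 * 2513 = 453093.9 N
Step 2: Pressure thrust = (Pe - Pa) * Ae = (43601 - 68145) * 0.5 = -12272.0 N
Step 3: Total thrust F = 453093.9 + -12272.0 = 440821.9 N

440821.9


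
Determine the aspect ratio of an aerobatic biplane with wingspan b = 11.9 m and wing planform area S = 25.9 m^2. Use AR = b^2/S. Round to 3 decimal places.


Step 1: b^2 = 11.9^2 = 141.61
Step 2: AR = 141.61 / 25.9 = 5.468

5.468


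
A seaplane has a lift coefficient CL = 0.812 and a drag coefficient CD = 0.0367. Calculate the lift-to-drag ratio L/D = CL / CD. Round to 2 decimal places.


Step 1: L/D = CL / CD = 0.812 / 0.0367
Step 2: L/D = 22.13

22.13


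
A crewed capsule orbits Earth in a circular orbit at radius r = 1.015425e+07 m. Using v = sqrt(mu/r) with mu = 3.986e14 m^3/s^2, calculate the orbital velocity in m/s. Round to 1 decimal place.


Step 1: mu / r = 3.986e14 / 1.015425e+07 = 39254499.3476
Step 2: v = sqrt(39254499.3476) = 6265.3 m/s

6265.3


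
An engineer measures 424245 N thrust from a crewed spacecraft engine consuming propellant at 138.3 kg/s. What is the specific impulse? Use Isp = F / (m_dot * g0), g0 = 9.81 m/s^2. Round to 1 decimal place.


Step 1: m_dot * g0 = 138.3 * 9.81 = 1356.72
Step 2: Isp = 424245 / 1356.72 = 312.7 s

312.7


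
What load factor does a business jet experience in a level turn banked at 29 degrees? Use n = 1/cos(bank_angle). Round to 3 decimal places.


Step 1: Convert 29 degrees to radians = 0.506145
Step 2: cos(29 deg) = 0.87462
Step 3: n = 1 / 0.87462 = 1.143

1.143


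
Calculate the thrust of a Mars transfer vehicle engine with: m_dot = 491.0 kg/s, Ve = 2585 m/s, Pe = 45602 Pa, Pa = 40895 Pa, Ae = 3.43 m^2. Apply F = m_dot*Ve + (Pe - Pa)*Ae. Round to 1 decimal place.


Step 1: Momentum thrust = m_dot * Ve = 491.0 * 2585 = 1269235.0 N
Step 2: Pressure thrust = (Pe - Pa) * Ae = (45602 - 40895) * 3.43 = 16145.01 N
Step 3: Total thrust F = 1269235.0 + 16145.01 = 1285380.0 N

1285380.0


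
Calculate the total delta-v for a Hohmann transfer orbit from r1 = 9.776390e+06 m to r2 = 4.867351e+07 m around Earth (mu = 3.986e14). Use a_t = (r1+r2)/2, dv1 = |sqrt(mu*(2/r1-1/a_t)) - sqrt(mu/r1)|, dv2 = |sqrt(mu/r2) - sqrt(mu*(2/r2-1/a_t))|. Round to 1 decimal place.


Step 1: Transfer semi-major axis a_t = (9.776390e+06 + 4.867351e+07) / 2 = 2.922495e+07 m
Step 2: v1 (circular at r1) = sqrt(mu/r1) = 6385.27 m/s
Step 3: v_t1 = sqrt(mu*(2/r1 - 1/a_t)) = 8240.41 m/s
Step 4: dv1 = |8240.41 - 6385.27| = 1855.14 m/s
Step 5: v2 (circular at r2) = 2861.69 m/s, v_t2 = 1655.14 m/s
Step 6: dv2 = |2861.69 - 1655.14| = 1206.55 m/s
Step 7: Total delta-v = 1855.14 + 1206.55 = 3061.7 m/s

3061.7


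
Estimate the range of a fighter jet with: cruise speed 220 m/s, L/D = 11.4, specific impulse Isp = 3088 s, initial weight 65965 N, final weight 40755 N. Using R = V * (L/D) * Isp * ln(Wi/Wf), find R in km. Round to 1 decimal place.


Step 1: Coefficient = V * (L/D) * Isp = 220 * 11.4 * 3088 = 7744704.0 m
Step 2: Wi/Wf = 65965 / 40755 = 1.618574
Step 3: ln(1.618574) = 0.481546
Step 4: R = 7744704.0 * 0.481546 = 3729429.4 m = 3729.4 km

3729.4


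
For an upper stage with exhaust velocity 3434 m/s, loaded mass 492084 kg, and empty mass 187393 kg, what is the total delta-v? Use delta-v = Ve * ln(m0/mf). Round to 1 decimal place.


Step 1: Mass ratio m0/mf = 492084 / 187393 = 2.625947
Step 2: ln(2.625947) = 0.965441
Step 3: delta-v = 3434 * 0.965441 = 3315.3 m/s

3315.3


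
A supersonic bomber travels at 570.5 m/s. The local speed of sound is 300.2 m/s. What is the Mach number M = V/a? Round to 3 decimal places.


Step 1: M = V / a = 570.5 / 300.2
Step 2: M = 1.900

1.900


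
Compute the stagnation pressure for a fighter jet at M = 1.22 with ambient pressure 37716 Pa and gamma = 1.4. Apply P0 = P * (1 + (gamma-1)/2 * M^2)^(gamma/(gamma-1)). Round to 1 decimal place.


Step 1: (gamma-1)/2 * M^2 = 0.2 * 1.4884 = 0.29768
Step 2: 1 + 0.29768 = 1.29768
Step 3: Exponent gamma/(gamma-1) = 3.5
Step 4: P0 = 37716 * 1.29768^3.5 = 93888.5 Pa

93888.5


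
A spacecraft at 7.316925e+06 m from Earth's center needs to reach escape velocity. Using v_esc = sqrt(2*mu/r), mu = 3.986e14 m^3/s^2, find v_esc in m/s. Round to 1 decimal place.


Step 1: 2*mu/r = 2 * 3.986e14 / 7.316925e+06 = 108952872.9623
Step 2: v_esc = sqrt(108952872.9623) = 10438.0 m/s

10438.0


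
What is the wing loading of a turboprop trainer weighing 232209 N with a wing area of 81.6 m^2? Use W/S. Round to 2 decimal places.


Step 1: Wing loading = W / S = 232209 / 81.6
Step 2: Wing loading = 2845.70 N/m^2

2845.70


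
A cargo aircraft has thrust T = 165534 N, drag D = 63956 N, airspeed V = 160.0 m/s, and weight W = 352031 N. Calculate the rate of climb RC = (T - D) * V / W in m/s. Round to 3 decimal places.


Step 1: Excess thrust = T - D = 165534 - 63956 = 101578 N
Step 2: Excess power = 101578 * 160.0 = 16252480.0 W
Step 3: RC = 16252480.0 / 352031 = 46.168 m/s

46.168


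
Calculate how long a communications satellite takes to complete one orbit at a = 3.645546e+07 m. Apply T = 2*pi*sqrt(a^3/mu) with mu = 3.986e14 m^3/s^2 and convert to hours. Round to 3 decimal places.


Step 1: a^3 / mu = 4.844933e+22 / 3.986e14 = 1.215487e+08
Step 2: sqrt(1.215487e+08) = 11024.9144 s
Step 3: T = 2*pi * 11024.9144 = 69271.58 s
Step 4: T in hours = 69271.58 / 3600 = 19.242 hours

19.242


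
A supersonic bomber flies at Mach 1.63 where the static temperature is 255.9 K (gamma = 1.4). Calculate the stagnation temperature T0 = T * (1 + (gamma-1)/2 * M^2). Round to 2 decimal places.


Step 1: (gamma-1)/2 = 0.2
Step 2: M^2 = 2.6569
Step 3: 1 + 0.2 * 2.6569 = 1.53138
Step 4: T0 = 255.9 * 1.53138 = 391.88 K

391.88


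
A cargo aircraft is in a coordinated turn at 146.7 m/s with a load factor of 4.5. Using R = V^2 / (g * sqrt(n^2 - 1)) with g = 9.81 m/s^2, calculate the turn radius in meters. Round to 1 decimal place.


Step 1: V^2 = 146.7^2 = 21520.89
Step 2: n^2 - 1 = 4.5^2 - 1 = 19.25
Step 3: sqrt(19.25) = 4.387482
Step 4: R = 21520.89 / (9.81 * 4.387482) = 500.0 m

500.0


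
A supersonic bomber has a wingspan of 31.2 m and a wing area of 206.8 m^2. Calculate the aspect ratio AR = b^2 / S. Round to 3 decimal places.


Step 1: b^2 = 31.2^2 = 973.44
Step 2: AR = 973.44 / 206.8 = 4.707

4.707


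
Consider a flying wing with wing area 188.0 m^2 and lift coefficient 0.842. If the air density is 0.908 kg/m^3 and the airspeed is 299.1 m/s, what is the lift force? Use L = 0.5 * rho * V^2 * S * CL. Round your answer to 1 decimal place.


Step 1: Calculate dynamic pressure q = 0.5 * 0.908 * 299.1^2 = 0.5 * 0.908 * 89460.81 = 40615.2077 Pa
Step 2: Multiply by wing area and lift coefficient: L = 40615.2077 * 188.0 * 0.842
Step 3: L = 7635659.0551 * 0.842 = 6429224.9 N

6429224.9


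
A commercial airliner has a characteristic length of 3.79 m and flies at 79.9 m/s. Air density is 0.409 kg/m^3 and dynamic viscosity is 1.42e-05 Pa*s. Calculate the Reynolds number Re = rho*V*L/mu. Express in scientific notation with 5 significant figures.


Step 1: Numerator = rho * V * L = 0.409 * 79.9 * 3.79 = 123.853789
Step 2: Re = 123.853789 / 1.42e-05
Step 3: Re = 8.7221e+06

8.7221e+06


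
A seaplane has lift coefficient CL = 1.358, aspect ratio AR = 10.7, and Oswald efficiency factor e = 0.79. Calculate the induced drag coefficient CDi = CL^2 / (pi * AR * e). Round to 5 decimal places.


Step 1: CL^2 = 1.358^2 = 1.844164
Step 2: pi * AR * e = 3.14159 * 10.7 * 0.79 = 26.555883
Step 3: CDi = 1.844164 / 26.555883 = 0.06944

0.06944


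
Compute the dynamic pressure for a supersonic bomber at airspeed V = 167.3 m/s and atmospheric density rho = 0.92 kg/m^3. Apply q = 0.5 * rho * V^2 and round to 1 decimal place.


Step 1: V^2 = 167.3^2 = 27989.29
Step 2: q = 0.5 * 0.92 * 27989.29
Step 3: q = 12875.1 Pa

12875.1


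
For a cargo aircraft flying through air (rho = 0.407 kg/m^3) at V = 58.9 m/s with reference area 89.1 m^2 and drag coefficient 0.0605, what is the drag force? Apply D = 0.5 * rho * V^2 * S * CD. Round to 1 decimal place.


Step 1: Dynamic pressure q = 0.5 * 0.407 * 58.9^2 = 705.9842 Pa
Step 2: Drag D = q * S * CD = 705.9842 * 89.1 * 0.0605
Step 3: D = 3805.6 N

3805.6


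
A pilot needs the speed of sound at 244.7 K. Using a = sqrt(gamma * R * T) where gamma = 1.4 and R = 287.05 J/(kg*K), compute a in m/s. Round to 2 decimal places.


Step 1: gamma * R * T = 1.4 * 287.05 * 244.7 = 98337.589
Step 2: a = sqrt(98337.589) = 313.59 m/s

313.59


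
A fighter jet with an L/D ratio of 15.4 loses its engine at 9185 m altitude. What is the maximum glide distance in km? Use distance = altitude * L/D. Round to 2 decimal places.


Step 1: Glide distance = altitude * L/D = 9185 * 15.4 = 141449.0 m
Step 2: Convert to km: 141449.0 / 1000 = 141.45 km

141.45


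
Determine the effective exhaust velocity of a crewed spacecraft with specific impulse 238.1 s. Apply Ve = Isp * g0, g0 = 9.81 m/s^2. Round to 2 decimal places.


Step 1: Ve = Isp * g0 = 238.1 * 9.81
Step 2: Ve = 2335.76 m/s

2335.76


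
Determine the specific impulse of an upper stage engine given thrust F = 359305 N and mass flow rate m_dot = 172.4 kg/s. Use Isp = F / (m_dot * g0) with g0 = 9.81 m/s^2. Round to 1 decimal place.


Step 1: m_dot * g0 = 172.4 * 9.81 = 1691.24
Step 2: Isp = 359305 / 1691.24 = 212.5 s

212.5


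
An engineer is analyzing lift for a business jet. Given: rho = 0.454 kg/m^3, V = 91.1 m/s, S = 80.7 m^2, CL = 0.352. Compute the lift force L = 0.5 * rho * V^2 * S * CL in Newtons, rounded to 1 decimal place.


Step 1: Calculate dynamic pressure q = 0.5 * 0.454 * 91.1^2 = 0.5 * 0.454 * 8299.21 = 1883.9207 Pa
Step 2: Multiply by wing area and lift coefficient: L = 1883.9207 * 80.7 * 0.352
Step 3: L = 152032.3981 * 0.352 = 53515.4 N

53515.4


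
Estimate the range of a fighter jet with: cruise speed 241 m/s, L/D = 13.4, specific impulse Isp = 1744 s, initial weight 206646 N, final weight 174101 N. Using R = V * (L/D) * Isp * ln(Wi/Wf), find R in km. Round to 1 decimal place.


Step 1: Coefficient = V * (L/D) * Isp = 241 * 13.4 * 1744 = 5632073.6 m
Step 2: Wi/Wf = 206646 / 174101 = 1.186932
Step 3: ln(1.186932) = 0.171372
Step 4: R = 5632073.6 * 0.171372 = 965177.4 m = 965.2 km

965.2


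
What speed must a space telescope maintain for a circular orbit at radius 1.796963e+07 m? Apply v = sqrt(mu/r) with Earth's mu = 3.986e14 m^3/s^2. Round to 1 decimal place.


Step 1: mu / r = 3.986e14 / 1.796963e+07 = 22181870.1888
Step 2: v = sqrt(22181870.1888) = 4709.8 m/s

4709.8


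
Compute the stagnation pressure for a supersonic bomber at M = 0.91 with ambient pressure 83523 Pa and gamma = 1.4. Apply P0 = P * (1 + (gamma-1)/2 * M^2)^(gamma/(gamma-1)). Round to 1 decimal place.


Step 1: (gamma-1)/2 * M^2 = 0.2 * 0.8281 = 0.16562
Step 2: 1 + 0.16562 = 1.16562
Step 3: Exponent gamma/(gamma-1) = 3.5
Step 4: P0 = 83523 * 1.16562^3.5 = 142809.0 Pa

142809.0


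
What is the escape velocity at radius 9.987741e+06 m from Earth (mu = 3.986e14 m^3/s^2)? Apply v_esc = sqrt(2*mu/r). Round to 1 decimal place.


Step 1: 2*mu/r = 2 * 3.986e14 / 9.987741e+06 = 79817848.7007
Step 2: v_esc = sqrt(79817848.7007) = 8934.1 m/s

8934.1


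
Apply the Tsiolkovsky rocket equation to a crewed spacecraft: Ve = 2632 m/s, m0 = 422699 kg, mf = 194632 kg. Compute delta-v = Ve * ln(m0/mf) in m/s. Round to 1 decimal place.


Step 1: Mass ratio m0/mf = 422699 / 194632 = 2.171786
Step 2: ln(2.171786) = 0.77555
Step 3: delta-v = 2632 * 0.77555 = 2041.2 m/s

2041.2


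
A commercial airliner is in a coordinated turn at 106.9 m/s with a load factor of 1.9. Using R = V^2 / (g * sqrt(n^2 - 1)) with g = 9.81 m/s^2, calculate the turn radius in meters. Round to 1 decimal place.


Step 1: V^2 = 106.9^2 = 11427.61
Step 2: n^2 - 1 = 1.9^2 - 1 = 2.61
Step 3: sqrt(2.61) = 1.615549
Step 4: R = 11427.61 / (9.81 * 1.615549) = 721.1 m

721.1


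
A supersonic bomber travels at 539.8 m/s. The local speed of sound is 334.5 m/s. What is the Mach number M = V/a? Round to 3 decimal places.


Step 1: M = V / a = 539.8 / 334.5
Step 2: M = 1.614

1.614


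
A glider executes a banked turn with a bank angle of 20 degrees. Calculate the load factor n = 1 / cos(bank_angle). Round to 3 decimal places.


Step 1: Convert 20 degrees to radians = 0.349066
Step 2: cos(20 deg) = 0.939693
Step 3: n = 1 / 0.939693 = 1.064

1.064


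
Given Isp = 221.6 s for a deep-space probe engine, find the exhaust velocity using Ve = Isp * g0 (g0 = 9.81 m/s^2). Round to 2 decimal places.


Step 1: Ve = Isp * g0 = 221.6 * 9.81
Step 2: Ve = 2173.90 m/s

2173.90


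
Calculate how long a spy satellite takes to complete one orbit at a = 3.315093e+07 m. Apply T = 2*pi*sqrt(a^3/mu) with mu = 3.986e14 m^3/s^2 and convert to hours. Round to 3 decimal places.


Step 1: a^3 / mu = 3.643235e+22 / 3.986e14 = 9.140077e+07
Step 2: sqrt(9.140077e+07) = 9560.375 s
Step 3: T = 2*pi * 9560.375 = 60069.61 s
Step 4: T in hours = 60069.61 / 3600 = 16.686 hours

16.686


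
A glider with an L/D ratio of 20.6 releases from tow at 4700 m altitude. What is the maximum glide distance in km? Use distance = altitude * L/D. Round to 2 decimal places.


Step 1: Glide distance = altitude * L/D = 4700 * 20.6 = 96820.0 m
Step 2: Convert to km: 96820.0 / 1000 = 96.82 km

96.82


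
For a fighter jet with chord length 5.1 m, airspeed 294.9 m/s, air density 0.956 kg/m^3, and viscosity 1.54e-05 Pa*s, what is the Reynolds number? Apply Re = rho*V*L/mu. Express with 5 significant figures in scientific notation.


Step 1: Numerator = rho * V * L = 0.956 * 294.9 * 5.1 = 1437.81444
Step 2: Re = 1437.81444 / 1.54e-05
Step 3: Re = 9.3365e+07

9.3365e+07


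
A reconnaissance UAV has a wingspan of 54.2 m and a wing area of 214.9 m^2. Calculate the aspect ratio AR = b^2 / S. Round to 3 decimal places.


Step 1: b^2 = 54.2^2 = 2937.64
Step 2: AR = 2937.64 / 214.9 = 13.670

13.670


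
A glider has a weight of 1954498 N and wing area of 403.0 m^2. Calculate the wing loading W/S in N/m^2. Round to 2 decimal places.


Step 1: Wing loading = W / S = 1954498 / 403.0
Step 2: Wing loading = 4849.87 N/m^2

4849.87


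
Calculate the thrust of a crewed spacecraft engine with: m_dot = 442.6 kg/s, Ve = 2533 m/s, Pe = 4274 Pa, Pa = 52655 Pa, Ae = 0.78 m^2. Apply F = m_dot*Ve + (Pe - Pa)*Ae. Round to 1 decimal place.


Step 1: Momentum thrust = m_dot * Ve = 442.6 * 2533 = 1121105.8 N
Step 2: Pressure thrust = (Pe - Pa) * Ae = (4274 - 52655) * 0.78 = -37737.18 N
Step 3: Total thrust F = 1121105.8 + -37737.18 = 1083368.6 N

1083368.6


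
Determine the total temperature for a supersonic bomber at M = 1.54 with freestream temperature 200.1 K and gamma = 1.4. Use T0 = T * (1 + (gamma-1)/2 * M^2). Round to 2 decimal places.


Step 1: (gamma-1)/2 = 0.2
Step 2: M^2 = 2.3716
Step 3: 1 + 0.2 * 2.3716 = 1.47432
Step 4: T0 = 200.1 * 1.47432 = 295.01 K

295.01


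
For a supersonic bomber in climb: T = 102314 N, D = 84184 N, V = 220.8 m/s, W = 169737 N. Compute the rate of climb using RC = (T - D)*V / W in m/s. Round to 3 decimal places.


Step 1: Excess thrust = T - D = 102314 - 84184 = 18130 N
Step 2: Excess power = 18130 * 220.8 = 4003104.0 W
Step 3: RC = 4003104.0 / 169737 = 23.584 m/s

23.584


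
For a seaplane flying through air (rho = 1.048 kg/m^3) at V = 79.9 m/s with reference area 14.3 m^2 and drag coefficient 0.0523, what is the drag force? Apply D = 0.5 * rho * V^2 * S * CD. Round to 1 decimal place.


Step 1: Dynamic pressure q = 0.5 * 1.048 * 79.9^2 = 3345.2212 Pa
Step 2: Drag D = q * S * CD = 3345.2212 * 14.3 * 0.0523
Step 3: D = 2501.9 N

2501.9


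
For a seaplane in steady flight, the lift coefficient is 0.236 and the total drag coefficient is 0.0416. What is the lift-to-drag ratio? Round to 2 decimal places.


Step 1: L/D = CL / CD = 0.236 / 0.0416
Step 2: L/D = 5.67

5.67


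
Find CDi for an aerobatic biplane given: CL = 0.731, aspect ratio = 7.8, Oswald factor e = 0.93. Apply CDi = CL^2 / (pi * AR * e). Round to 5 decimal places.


Step 1: CL^2 = 0.731^2 = 0.534361
Step 2: pi * AR * e = 3.14159 * 7.8 * 0.93 = 22.789113
Step 3: CDi = 0.534361 / 22.789113 = 0.02345

0.02345


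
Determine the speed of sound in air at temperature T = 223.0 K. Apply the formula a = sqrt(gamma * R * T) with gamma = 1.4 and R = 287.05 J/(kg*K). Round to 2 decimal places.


Step 1: gamma * R * T = 1.4 * 287.05 * 223.0 = 89617.01
Step 2: a = sqrt(89617.01) = 299.36 m/s

299.36


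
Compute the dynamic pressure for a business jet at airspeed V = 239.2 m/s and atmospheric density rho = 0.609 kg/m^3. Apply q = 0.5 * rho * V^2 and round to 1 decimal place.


Step 1: V^2 = 239.2^2 = 57216.64
Step 2: q = 0.5 * 0.609 * 57216.64
Step 3: q = 17422.5 Pa

17422.5


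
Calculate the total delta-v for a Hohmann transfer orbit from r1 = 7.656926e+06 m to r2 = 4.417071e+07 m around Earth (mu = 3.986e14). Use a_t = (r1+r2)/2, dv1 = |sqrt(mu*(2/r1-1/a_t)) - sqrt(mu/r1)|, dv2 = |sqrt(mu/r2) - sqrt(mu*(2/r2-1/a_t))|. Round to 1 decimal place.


Step 1: Transfer semi-major axis a_t = (7.656926e+06 + 4.417071e+07) / 2 = 2.591382e+07 m
Step 2: v1 (circular at r1) = sqrt(mu/r1) = 7215.08 m/s
Step 3: v_t1 = sqrt(mu*(2/r1 - 1/a_t)) = 9419.83 m/s
Step 4: dv1 = |9419.83 - 7215.08| = 2204.74 m/s
Step 5: v2 (circular at r2) = 3004.01 m/s, v_t2 = 1632.91 m/s
Step 6: dv2 = |3004.01 - 1632.91| = 1371.1 m/s
Step 7: Total delta-v = 2204.74 + 1371.1 = 3575.8 m/s

3575.8


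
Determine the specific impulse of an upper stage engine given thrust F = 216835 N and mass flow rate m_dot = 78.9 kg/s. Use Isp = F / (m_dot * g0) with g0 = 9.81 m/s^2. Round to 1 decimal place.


Step 1: m_dot * g0 = 78.9 * 9.81 = 774.01
Step 2: Isp = 216835 / 774.01 = 280.1 s

280.1


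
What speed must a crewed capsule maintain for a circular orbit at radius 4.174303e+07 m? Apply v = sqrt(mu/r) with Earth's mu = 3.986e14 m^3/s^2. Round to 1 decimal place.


Step 1: mu / r = 3.986e14 / 4.174303e+07 = 9548899.5408
Step 2: v = sqrt(9548899.5408) = 3090.1 m/s

3090.1


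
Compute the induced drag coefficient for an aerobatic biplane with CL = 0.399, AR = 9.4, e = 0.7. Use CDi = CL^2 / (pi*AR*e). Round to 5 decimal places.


Step 1: CL^2 = 0.399^2 = 0.159201
Step 2: pi * AR * e = 3.14159 * 9.4 * 0.7 = 20.67168
Step 3: CDi = 0.159201 / 20.67168 = 0.00770

0.00770


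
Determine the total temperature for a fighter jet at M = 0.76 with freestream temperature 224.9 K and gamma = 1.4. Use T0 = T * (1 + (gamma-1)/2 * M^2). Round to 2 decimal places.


Step 1: (gamma-1)/2 = 0.2
Step 2: M^2 = 0.5776
Step 3: 1 + 0.2 * 0.5776 = 1.11552
Step 4: T0 = 224.9 * 1.11552 = 250.88 K

250.88


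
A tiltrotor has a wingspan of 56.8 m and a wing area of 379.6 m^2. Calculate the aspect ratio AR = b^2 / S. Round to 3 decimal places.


Step 1: b^2 = 56.8^2 = 3226.24
Step 2: AR = 3226.24 / 379.6 = 8.499

8.499


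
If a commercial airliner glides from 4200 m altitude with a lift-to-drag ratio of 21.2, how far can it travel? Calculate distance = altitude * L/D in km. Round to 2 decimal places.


Step 1: Glide distance = altitude * L/D = 4200 * 21.2 = 89040.0 m
Step 2: Convert to km: 89040.0 / 1000 = 89.04 km

89.04


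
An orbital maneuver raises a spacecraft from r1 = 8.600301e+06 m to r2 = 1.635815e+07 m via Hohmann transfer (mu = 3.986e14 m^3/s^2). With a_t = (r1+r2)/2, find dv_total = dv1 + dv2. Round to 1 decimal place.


Step 1: Transfer semi-major axis a_t = (8.600301e+06 + 1.635815e+07) / 2 = 1.247923e+07 m
Step 2: v1 (circular at r1) = sqrt(mu/r1) = 6807.88 m/s
Step 3: v_t1 = sqrt(mu*(2/r1 - 1/a_t)) = 7794.44 m/s
Step 4: dv1 = |7794.44 - 6807.88| = 986.56 m/s
Step 5: v2 (circular at r2) = 4936.3 m/s, v_t2 = 4097.93 m/s
Step 6: dv2 = |4936.3 - 4097.93| = 838.37 m/s
Step 7: Total delta-v = 986.56 + 838.37 = 1824.9 m/s

1824.9


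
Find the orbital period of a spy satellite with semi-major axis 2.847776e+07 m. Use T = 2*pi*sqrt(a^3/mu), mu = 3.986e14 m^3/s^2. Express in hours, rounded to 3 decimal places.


Step 1: a^3 / mu = 2.309497e+22 / 3.986e14 = 5.794023e+07
Step 2: sqrt(5.794023e+07) = 7611.8477 s
Step 3: T = 2*pi * 7611.8477 = 47826.65 s
Step 4: T in hours = 47826.65 / 3600 = 13.285 hours

13.285


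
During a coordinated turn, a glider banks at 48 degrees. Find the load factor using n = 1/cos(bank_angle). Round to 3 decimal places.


Step 1: Convert 48 degrees to radians = 0.837758
Step 2: cos(48 deg) = 0.669131
Step 3: n = 1 / 0.669131 = 1.494

1.494


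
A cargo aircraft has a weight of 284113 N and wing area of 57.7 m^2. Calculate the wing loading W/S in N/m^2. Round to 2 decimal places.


Step 1: Wing loading = W / S = 284113 / 57.7
Step 2: Wing loading = 4923.97 N/m^2

4923.97


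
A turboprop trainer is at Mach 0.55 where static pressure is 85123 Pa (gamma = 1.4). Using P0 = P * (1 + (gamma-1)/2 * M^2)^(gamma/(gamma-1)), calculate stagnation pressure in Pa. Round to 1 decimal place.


Step 1: (gamma-1)/2 * M^2 = 0.2 * 0.3025 = 0.0605
Step 2: 1 + 0.0605 = 1.0605
Step 3: Exponent gamma/(gamma-1) = 3.5
Step 4: P0 = 85123 * 1.0605^3.5 = 104552.5 Pa

104552.5


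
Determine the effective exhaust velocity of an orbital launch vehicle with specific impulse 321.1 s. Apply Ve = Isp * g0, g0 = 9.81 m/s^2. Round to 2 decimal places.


Step 1: Ve = Isp * g0 = 321.1 * 9.81
Step 2: Ve = 3149.99 m/s

3149.99


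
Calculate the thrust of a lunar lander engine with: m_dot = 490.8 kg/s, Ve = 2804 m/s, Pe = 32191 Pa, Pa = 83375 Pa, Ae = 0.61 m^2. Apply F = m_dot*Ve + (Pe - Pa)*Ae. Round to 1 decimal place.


Step 1: Momentum thrust = m_dot * Ve = 490.8 * 2804 = 1376203.2 N
Step 2: Pressure thrust = (Pe - Pa) * Ae = (32191 - 83375) * 0.61 = -31222.24 N
Step 3: Total thrust F = 1376203.2 + -31222.24 = 1344981.0 N

1344981.0


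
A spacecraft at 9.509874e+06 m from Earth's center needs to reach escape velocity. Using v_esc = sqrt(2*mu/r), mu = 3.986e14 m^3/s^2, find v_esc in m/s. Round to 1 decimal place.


Step 1: 2*mu/r = 2 * 3.986e14 / 9.509874e+06 = 83828660.6111
Step 2: v_esc = sqrt(83828660.6111) = 9155.8 m/s

9155.8


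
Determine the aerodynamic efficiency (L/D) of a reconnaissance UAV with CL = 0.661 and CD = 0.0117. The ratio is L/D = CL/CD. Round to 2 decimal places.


Step 1: L/D = CL / CD = 0.661 / 0.0117
Step 2: L/D = 56.50

56.50


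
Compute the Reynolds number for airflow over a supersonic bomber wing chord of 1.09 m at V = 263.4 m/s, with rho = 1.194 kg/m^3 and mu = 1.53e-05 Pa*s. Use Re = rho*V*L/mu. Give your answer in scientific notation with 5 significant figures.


Step 1: Numerator = rho * V * L = 1.194 * 263.4 * 1.09 = 342.804564
Step 2: Re = 342.804564 / 1.53e-05
Step 3: Re = 2.2406e+07

2.2406e+07


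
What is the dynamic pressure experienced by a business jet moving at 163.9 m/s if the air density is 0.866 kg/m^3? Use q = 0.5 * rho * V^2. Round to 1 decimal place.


Step 1: V^2 = 163.9^2 = 26863.21
Step 2: q = 0.5 * 0.866 * 26863.21
Step 3: q = 11631.8 Pa

11631.8


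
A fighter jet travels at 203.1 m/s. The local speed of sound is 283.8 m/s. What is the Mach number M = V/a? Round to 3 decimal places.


Step 1: M = V / a = 203.1 / 283.8
Step 2: M = 0.716

0.716


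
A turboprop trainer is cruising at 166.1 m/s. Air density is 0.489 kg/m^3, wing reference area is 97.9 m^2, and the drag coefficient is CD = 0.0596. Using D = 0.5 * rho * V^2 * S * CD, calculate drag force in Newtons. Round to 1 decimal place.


Step 1: Dynamic pressure q = 0.5 * 0.489 * 166.1^2 = 6745.5618 Pa
Step 2: Drag D = q * S * CD = 6745.5618 * 97.9 * 0.0596
Step 3: D = 39359.3 N

39359.3


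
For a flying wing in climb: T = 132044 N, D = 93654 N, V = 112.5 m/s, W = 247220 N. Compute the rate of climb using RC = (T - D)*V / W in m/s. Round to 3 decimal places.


Step 1: Excess thrust = T - D = 132044 - 93654 = 38390 N
Step 2: Excess power = 38390 * 112.5 = 4318875.0 W
Step 3: RC = 4318875.0 / 247220 = 17.470 m/s

17.470


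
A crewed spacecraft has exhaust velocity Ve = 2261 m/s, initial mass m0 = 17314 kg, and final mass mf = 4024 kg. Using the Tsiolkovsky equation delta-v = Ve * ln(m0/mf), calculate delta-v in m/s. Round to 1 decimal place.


Step 1: Mass ratio m0/mf = 17314 / 4024 = 4.302684
Step 2: ln(4.302684) = 1.459239
Step 3: delta-v = 2261 * 1.459239 = 3299.3 m/s

3299.3


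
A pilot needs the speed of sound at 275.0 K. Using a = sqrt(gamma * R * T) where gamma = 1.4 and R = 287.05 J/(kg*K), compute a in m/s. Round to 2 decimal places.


Step 1: gamma * R * T = 1.4 * 287.05 * 275.0 = 110514.25
Step 2: a = sqrt(110514.25) = 332.44 m/s

332.44


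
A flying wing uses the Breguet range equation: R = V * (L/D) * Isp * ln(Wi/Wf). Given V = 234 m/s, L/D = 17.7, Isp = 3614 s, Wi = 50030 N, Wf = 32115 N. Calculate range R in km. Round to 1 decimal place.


Step 1: Coefficient = V * (L/D) * Isp = 234 * 17.7 * 3614 = 14968465.2 m
Step 2: Wi/Wf = 50030 / 32115 = 1.557839
Step 3: ln(1.557839) = 0.4433
Step 4: R = 14968465.2 * 0.4433 = 6635514.9 m = 6635.5 km

6635.5


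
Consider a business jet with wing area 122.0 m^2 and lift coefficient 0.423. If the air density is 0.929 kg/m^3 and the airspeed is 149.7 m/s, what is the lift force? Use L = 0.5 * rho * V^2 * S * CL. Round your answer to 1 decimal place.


Step 1: Calculate dynamic pressure q = 0.5 * 0.929 * 149.7^2 = 0.5 * 0.929 * 22410.09 = 10409.4868 Pa
Step 2: Multiply by wing area and lift coefficient: L = 10409.4868 * 122.0 * 0.423
Step 3: L = 1269957.3902 * 0.423 = 537192.0 N

537192.0


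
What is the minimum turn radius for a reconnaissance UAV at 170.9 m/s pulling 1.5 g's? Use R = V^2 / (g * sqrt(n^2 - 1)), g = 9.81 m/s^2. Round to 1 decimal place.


Step 1: V^2 = 170.9^2 = 29206.81
Step 2: n^2 - 1 = 1.5^2 - 1 = 1.25
Step 3: sqrt(1.25) = 1.118034
Step 4: R = 29206.81 / (9.81 * 1.118034) = 2662.9 m

2662.9


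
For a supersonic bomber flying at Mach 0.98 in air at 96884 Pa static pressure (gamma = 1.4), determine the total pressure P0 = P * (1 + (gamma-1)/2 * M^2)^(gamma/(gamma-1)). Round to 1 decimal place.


Step 1: (gamma-1)/2 * M^2 = 0.2 * 0.9604 = 0.19208
Step 2: 1 + 0.19208 = 1.19208
Step 3: Exponent gamma/(gamma-1) = 3.5
Step 4: P0 = 96884 * 1.19208^3.5 = 179193.0 Pa

179193.0


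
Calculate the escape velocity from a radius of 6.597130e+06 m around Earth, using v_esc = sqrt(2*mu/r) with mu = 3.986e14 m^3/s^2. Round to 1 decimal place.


Step 1: 2*mu/r = 2 * 3.986e14 / 6.597130e+06 = 120840426.0641
Step 2: v_esc = sqrt(120840426.0641) = 10992.7 m/s

10992.7


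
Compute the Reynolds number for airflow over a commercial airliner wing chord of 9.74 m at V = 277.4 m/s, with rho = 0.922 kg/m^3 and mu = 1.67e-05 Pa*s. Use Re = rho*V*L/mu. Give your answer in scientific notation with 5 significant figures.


Step 1: Numerator = rho * V * L = 0.922 * 277.4 * 9.74 = 2491.129672
Step 2: Re = 2491.129672 / 1.67e-05
Step 3: Re = 1.4917e+08

1.4917e+08
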